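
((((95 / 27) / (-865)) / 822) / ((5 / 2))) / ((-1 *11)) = 19 / 105587955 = 0.00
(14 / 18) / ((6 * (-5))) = -7 / 270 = -0.03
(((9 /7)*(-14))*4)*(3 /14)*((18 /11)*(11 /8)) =-243 /7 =-34.71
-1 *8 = -8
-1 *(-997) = 997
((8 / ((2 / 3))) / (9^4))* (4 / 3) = 16 / 6561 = 0.00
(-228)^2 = 51984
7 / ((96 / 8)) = 7 / 12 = 0.58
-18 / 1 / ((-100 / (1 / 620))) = 9 / 31000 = 0.00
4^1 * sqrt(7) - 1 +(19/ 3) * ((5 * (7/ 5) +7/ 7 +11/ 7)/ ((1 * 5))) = 21.71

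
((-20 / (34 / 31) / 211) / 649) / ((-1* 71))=310 / 165285373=0.00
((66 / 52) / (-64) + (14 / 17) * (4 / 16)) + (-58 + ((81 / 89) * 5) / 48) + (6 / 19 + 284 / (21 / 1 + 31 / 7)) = -2211642851 / 47835008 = -46.23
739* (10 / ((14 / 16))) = 59120 / 7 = 8445.71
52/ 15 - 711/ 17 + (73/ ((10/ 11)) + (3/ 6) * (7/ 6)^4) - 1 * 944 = -198537083/ 220320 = -901.13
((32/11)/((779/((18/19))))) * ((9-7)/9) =128/162811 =0.00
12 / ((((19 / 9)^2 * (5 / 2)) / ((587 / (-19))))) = -1141128 / 34295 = -33.27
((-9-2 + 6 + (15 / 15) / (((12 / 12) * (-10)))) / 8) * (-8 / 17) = 3 / 10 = 0.30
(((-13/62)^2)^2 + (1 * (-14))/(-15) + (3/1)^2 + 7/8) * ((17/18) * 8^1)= 40732712113/498701340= 81.68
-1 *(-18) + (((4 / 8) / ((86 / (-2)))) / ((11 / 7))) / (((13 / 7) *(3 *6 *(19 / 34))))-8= 21028747 / 2102958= 10.00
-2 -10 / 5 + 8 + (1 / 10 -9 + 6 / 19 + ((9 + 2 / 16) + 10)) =11051 / 760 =14.54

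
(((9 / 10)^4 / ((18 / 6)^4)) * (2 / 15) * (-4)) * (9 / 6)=-81 / 12500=-0.01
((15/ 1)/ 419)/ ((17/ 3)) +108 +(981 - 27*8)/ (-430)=65072475/ 612578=106.23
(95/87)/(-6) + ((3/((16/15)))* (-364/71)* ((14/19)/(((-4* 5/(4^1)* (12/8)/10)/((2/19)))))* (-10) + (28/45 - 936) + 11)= -20949244577/22298970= -939.47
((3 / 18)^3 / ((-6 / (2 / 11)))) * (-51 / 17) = 1 / 2376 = 0.00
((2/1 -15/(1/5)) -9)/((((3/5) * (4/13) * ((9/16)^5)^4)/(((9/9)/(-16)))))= 100680853414780835955998720/36472996377170786403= 2760421.78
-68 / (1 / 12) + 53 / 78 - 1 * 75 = -69445 / 78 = -890.32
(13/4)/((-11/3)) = -39/44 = -0.89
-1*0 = 0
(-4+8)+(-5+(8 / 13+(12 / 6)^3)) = 99 / 13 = 7.62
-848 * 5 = -4240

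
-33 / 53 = -0.62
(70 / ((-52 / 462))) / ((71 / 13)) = -8085 / 71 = -113.87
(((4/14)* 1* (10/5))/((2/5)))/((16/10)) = 25/28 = 0.89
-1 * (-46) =46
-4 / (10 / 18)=-7.20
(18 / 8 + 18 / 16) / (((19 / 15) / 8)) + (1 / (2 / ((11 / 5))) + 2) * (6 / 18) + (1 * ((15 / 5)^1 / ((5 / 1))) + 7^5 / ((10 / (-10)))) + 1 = -9566339 / 570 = -16783.05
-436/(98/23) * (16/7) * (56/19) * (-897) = 575687424/931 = 618353.84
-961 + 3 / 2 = -959.50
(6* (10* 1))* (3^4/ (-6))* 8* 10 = -64800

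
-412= -412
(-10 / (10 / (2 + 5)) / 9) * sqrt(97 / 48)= -7 * sqrt(291) / 108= -1.11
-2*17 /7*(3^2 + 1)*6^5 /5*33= -17449344 /7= -2492763.43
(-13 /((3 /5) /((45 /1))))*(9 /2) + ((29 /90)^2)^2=-287863167719 /65610000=-4387.49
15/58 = 0.26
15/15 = 1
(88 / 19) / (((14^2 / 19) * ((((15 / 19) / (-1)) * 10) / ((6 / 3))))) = -0.11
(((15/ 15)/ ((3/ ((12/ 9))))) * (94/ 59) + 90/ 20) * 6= 5531/ 177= 31.25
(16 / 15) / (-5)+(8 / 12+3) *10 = 2734 / 75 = 36.45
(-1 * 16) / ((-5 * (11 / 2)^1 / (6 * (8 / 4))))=384 / 55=6.98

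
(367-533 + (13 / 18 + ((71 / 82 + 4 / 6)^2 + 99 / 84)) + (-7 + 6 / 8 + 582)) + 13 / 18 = 175681061 / 423612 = 414.72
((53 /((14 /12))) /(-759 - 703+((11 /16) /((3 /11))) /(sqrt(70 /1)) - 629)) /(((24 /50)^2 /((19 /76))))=-16623450000 /705161465039 - 4008125 * sqrt(70) /9872260510546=-0.02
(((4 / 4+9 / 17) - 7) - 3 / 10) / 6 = -327 / 340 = -0.96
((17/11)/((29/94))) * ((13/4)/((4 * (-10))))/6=-10387/153120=-0.07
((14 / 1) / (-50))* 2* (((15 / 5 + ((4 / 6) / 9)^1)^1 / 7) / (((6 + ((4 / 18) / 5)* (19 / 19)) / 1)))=-83 / 2040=-0.04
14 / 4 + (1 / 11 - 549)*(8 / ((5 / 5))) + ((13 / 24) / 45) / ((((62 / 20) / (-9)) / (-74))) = -4385.19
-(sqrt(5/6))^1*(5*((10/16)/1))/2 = -25*sqrt(30)/96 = -1.43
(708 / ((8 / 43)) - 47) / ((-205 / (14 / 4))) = -52619 / 820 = -64.17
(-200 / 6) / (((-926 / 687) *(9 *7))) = 11450 / 29169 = 0.39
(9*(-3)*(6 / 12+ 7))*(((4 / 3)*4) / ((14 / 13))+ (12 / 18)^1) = -7965 / 7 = -1137.86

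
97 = 97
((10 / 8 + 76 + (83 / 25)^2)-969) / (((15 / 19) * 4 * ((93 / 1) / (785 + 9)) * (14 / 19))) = -315558093623 / 97650000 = -3231.52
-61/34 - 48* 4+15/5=-6487/34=-190.79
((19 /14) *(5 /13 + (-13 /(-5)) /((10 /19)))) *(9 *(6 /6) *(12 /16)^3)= 15979437 /582400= 27.44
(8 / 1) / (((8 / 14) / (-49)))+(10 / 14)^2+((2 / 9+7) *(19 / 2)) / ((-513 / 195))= -5648443 / 7938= -711.57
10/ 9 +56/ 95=1454/ 855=1.70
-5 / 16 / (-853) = 5 / 13648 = 0.00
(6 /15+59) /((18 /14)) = 231 /5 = 46.20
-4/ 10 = -2/ 5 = -0.40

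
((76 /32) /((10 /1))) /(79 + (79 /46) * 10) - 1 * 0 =437 /176960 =0.00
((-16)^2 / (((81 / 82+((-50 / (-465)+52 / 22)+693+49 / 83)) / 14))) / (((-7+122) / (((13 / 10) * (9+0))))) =1459793567232 / 2790608655875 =0.52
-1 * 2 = -2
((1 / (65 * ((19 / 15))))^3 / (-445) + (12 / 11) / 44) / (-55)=-20117409438 / 44627127183925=-0.00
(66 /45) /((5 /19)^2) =7942 /375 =21.18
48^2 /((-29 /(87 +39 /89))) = -17929728 /2581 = -6946.81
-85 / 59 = -1.44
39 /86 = 0.45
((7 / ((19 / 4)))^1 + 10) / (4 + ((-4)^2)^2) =109 / 2470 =0.04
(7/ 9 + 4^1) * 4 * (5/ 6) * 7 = 3010/ 27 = 111.48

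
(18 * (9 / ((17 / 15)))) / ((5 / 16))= 7776 / 17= 457.41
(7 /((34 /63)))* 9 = 3969 /34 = 116.74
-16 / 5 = -3.20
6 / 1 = 6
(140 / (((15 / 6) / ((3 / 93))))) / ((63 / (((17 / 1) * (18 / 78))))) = 136 / 1209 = 0.11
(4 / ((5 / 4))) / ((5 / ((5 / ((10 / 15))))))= 4.80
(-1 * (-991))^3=973242271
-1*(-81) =81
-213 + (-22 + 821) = 586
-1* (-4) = 4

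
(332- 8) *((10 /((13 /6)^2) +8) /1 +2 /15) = 2809944 /845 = 3325.38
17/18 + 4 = 89/18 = 4.94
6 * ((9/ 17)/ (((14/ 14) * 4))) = 27/ 34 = 0.79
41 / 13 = 3.15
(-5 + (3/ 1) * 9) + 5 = 27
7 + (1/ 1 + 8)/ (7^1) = 58/ 7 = 8.29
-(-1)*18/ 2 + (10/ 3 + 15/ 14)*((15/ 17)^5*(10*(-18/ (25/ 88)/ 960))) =295990839/ 39755996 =7.45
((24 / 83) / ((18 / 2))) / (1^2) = 8 / 249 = 0.03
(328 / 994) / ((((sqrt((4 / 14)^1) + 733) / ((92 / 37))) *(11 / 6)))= 66357024 / 108682223837 - 90528 *sqrt(14) / 760775566859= 0.00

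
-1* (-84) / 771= 0.11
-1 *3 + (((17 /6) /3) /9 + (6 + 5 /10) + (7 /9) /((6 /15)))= 899 /162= 5.55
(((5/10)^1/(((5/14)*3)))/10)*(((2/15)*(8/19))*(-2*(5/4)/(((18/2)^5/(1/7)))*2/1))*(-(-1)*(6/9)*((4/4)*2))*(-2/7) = 64/5301123975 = 0.00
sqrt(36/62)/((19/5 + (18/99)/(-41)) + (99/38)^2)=3256220 * sqrt(62)/356091327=0.07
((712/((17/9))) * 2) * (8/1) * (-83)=-8509824/17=-500577.88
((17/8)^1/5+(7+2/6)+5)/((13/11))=16841/1560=10.80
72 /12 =6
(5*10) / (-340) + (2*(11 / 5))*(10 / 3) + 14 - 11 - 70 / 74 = 62549 / 3774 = 16.57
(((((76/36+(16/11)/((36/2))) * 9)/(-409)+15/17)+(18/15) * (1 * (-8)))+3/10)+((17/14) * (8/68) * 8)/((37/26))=-1517929741/198090970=-7.66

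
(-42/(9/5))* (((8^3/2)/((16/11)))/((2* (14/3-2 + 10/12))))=-1760/3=-586.67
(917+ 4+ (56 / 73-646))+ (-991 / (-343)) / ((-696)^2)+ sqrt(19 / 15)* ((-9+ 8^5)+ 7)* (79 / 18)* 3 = 3344860096471 / 12129292224+ 431419* sqrt(285) / 15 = 485821.83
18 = 18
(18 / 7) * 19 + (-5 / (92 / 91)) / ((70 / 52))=14549 / 322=45.18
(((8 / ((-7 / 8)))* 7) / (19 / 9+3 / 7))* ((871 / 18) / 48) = -6097 / 240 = -25.40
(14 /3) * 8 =112 /3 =37.33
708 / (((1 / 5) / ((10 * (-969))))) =-34302600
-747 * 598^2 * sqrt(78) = -267130188 * sqrt(78) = -2359229940.59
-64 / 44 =-16 / 11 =-1.45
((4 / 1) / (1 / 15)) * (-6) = -360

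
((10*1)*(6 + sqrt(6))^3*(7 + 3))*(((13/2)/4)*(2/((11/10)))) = 370500*sqrt(6)/11 + 1053000/11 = 178230.54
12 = 12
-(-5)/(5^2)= 1/5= 0.20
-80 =-80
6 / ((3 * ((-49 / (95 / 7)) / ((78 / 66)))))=-2470 / 3773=-0.65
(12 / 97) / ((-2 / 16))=-0.99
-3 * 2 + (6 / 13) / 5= -384 / 65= -5.91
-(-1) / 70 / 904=0.00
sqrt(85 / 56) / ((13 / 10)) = 5 * sqrt(1190) / 182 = 0.95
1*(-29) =-29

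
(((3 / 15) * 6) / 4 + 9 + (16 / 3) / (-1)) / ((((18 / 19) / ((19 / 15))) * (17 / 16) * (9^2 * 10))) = 5054 / 820125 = 0.01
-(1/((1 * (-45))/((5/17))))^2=-1/23409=-0.00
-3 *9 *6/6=-27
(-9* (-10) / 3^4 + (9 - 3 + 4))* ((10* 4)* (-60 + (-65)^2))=16660000 / 9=1851111.11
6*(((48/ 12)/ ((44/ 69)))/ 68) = 207/ 374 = 0.55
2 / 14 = 1 / 7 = 0.14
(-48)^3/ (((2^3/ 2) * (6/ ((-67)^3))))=1385915904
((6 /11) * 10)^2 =3600 /121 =29.75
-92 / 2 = -46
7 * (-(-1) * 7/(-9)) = -49/9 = -5.44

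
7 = 7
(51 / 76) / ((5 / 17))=867 / 380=2.28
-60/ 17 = -3.53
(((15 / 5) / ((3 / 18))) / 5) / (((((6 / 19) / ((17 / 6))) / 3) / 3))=2907 / 10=290.70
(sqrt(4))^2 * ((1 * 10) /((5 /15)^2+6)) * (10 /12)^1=60 /11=5.45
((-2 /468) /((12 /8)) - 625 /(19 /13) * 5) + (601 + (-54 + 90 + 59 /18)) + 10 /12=-9983824 /6669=-1497.05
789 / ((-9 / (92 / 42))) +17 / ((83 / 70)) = -929164 / 5229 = -177.69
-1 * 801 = -801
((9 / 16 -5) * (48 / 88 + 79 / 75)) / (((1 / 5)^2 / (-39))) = 1217437 / 176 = 6917.26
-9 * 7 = -63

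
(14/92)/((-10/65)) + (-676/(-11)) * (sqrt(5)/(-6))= -338 * sqrt(5)/33 - 91/92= -23.89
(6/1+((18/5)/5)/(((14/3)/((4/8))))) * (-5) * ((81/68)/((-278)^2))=-172287/367871840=-0.00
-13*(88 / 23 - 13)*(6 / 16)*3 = 24687 / 184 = 134.17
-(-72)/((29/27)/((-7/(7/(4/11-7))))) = 141912/319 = 444.87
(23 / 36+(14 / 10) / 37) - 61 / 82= -18343 / 273060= -0.07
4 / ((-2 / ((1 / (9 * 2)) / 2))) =-1 / 18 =-0.06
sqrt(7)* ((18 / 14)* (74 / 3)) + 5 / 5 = 1 + 222* sqrt(7) / 7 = 84.91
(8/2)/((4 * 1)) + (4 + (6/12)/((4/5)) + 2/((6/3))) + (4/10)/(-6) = 787/120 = 6.56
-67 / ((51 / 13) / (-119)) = 6097 / 3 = 2032.33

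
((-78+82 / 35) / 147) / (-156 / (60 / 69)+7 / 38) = 100624 / 35038479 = 0.00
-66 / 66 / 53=-1 / 53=-0.02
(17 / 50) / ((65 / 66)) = 561 / 1625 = 0.35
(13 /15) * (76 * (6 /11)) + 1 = 2031 /55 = 36.93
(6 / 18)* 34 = 34 / 3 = 11.33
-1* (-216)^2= -46656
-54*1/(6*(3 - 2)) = -9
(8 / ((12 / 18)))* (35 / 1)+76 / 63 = 26536 / 63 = 421.21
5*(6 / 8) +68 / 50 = 511 / 100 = 5.11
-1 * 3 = -3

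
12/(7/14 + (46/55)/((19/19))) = 440/49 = 8.98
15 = 15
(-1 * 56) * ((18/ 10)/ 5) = -20.16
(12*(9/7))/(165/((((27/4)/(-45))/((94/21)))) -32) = -81/26018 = -0.00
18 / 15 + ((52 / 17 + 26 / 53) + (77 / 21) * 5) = 311963 / 13515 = 23.08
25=25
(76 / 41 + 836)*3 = 2513.56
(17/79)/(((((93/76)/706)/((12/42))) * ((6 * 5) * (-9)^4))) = 912152/5061385035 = 0.00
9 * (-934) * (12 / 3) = -33624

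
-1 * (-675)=675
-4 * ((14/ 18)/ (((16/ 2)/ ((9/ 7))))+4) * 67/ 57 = -737/ 38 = -19.39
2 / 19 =0.11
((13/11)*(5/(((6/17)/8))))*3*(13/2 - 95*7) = -2910570/11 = -264597.27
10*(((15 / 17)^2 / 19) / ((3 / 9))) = 6750 / 5491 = 1.23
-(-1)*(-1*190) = -190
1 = 1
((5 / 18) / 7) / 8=0.00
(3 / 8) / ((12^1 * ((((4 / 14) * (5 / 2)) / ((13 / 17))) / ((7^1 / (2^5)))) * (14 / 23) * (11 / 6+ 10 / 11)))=0.00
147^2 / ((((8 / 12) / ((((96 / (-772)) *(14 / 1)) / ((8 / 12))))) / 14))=-228709656 / 193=-1185024.12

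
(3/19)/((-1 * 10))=-3/190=-0.02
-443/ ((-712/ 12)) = 1329/ 178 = 7.47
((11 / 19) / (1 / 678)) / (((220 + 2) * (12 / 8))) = 2486 / 2109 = 1.18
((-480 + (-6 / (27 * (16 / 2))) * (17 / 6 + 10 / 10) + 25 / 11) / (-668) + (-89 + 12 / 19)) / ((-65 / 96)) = 528656749 / 4083651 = 129.46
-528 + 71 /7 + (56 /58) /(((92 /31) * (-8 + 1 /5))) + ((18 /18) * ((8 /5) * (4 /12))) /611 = -568245432 /1097215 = -517.90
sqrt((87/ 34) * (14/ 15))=sqrt(17255)/ 85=1.55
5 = 5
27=27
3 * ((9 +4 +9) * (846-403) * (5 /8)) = 73095 /4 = 18273.75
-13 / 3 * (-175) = 2275 / 3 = 758.33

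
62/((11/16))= 992/11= 90.18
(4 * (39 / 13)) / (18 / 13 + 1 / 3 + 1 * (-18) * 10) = -468 / 6953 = -0.07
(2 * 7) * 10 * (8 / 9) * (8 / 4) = 248.89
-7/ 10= -0.70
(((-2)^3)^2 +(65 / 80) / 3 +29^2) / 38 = 2287 / 96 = 23.82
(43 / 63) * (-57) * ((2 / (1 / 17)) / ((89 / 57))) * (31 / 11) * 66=-98167452 / 623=-157572.15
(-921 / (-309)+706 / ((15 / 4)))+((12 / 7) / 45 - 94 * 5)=-3014299 / 10815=-278.71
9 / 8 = 1.12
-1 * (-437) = 437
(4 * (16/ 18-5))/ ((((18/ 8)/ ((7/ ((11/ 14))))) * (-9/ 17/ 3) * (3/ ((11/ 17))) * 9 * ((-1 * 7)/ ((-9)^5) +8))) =522144/ 472399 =1.11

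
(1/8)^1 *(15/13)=15/104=0.14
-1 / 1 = -1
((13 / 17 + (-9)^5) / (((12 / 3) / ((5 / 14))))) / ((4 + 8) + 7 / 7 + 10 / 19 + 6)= -449825 / 1666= -270.00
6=6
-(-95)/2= 95/2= 47.50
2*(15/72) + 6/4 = 23/12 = 1.92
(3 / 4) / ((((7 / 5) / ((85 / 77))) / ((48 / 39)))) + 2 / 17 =100714 / 119119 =0.85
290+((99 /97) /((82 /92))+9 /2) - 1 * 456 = -1275463 /7954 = -160.35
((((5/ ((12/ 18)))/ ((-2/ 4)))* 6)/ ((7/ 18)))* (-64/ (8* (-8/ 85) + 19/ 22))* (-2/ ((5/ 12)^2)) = -248168448/ 161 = -1541418.93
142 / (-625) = -142 / 625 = -0.23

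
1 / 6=0.17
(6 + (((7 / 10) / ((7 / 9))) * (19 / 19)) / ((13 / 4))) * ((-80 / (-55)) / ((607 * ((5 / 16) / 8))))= 835584 / 2170025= 0.39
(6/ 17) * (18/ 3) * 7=252/ 17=14.82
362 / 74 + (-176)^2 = 1146293 / 37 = 30980.89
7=7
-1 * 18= -18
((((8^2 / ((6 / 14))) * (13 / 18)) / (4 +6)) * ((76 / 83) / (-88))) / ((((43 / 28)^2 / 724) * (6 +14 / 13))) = -25516609664 / 5241665385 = -4.87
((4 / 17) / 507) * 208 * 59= 3776 / 663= 5.70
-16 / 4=-4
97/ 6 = 16.17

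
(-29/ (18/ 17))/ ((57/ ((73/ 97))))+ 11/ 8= 403415/ 398088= 1.01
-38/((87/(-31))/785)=924730/87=10629.08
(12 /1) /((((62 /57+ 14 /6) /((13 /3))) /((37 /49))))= 2812 /245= 11.48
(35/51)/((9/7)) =245/459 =0.53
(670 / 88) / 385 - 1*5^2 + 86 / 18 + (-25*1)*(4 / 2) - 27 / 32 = -17330725 / 243936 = -71.05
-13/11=-1.18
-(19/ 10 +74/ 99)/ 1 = -2621/ 990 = -2.65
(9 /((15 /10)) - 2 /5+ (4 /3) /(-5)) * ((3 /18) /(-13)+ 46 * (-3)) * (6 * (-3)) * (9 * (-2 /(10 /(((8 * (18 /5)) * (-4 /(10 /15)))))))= 267867648 /65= 4121040.74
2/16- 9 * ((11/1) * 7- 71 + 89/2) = -3635/8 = -454.38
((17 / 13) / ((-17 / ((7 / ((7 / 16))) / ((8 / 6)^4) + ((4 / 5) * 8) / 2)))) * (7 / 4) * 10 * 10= -23135 / 208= -111.23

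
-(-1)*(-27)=-27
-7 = -7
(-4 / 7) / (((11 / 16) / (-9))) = 576 / 77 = 7.48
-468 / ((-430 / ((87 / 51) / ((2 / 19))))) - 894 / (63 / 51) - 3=-18141716 / 25585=-709.08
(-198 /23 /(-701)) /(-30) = -33 /80615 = -0.00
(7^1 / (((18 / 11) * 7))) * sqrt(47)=11 * sqrt(47) / 18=4.19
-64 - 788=-852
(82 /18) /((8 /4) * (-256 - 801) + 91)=-41 /18207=-0.00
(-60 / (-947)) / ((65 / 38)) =456 / 12311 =0.04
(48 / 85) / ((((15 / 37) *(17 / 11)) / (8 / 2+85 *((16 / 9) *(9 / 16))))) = 579568 / 7225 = 80.22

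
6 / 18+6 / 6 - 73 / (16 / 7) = -1469 / 48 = -30.60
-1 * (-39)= 39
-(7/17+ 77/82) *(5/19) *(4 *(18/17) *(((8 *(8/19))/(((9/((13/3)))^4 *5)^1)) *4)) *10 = -550710917120/252581447961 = -2.18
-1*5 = -5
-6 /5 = -1.20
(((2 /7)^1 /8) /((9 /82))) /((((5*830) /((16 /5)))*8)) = 41 /1307250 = 0.00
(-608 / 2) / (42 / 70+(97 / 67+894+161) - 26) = -5360 / 18179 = -0.29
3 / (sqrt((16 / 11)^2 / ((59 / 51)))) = 11*sqrt(3009) / 272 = 2.22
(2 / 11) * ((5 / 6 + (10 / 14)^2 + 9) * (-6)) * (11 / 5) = -6082 / 245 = -24.82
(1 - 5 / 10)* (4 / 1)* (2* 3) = 12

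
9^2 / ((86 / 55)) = 4455 / 86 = 51.80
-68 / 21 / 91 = -68 / 1911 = -0.04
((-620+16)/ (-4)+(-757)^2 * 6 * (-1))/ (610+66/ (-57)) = -65324717/ 11568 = -5647.02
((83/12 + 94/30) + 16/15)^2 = 444889/3600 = 123.58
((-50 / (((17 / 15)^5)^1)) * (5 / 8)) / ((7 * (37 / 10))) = -474609375 / 735485926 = -0.65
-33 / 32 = -1.03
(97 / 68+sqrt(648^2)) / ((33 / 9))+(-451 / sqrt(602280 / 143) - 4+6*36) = 291059 / 748 - 451*sqrt(2392390) / 100380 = 382.17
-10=-10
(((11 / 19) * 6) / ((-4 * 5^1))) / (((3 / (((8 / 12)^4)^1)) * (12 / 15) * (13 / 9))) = -22 / 2223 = -0.01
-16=-16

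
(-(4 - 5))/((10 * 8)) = 0.01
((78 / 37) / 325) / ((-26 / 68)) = -0.02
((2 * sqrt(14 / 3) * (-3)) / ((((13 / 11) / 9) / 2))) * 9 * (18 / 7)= -64152 * sqrt(42) / 91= -4568.71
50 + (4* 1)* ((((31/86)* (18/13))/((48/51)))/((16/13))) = 142343/2752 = 51.72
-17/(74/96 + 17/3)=-272/103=-2.64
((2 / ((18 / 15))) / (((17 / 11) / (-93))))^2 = 2907025 / 289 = 10058.91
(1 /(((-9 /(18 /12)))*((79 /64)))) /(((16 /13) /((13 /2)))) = -169 /237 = -0.71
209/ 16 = 13.06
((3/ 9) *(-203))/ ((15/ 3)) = -203/ 15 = -13.53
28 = 28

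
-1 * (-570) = 570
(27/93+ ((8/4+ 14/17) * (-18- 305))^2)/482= 25784073/14942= 1725.61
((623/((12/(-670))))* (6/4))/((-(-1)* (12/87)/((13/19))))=-78681785/304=-258821.66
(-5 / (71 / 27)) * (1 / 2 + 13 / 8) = -2295 / 568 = -4.04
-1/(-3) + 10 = 31/3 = 10.33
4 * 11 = 44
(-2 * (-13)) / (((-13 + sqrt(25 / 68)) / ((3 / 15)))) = -22984 / 57335 - 52 * sqrt(17) / 11467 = -0.42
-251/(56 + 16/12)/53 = -753/9116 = -0.08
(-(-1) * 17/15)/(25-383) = -17/5370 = -0.00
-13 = -13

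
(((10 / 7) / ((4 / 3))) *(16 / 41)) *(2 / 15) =16 / 287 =0.06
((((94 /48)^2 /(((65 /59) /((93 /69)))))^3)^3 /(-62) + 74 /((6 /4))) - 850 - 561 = -9962908838995249938452712635910680618832377474177715591611 /520718587437266238494902681850256277848981504000000000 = -19133.00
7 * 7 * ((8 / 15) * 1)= 392 / 15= 26.13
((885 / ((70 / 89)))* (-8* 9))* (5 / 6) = -472590 / 7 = -67512.86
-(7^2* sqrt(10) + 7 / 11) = -49* sqrt(10)-7 / 11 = -155.59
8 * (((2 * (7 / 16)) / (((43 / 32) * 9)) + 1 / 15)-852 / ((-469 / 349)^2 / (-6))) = 9639044457832 / 425624535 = 22646.83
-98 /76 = -49 /38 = -1.29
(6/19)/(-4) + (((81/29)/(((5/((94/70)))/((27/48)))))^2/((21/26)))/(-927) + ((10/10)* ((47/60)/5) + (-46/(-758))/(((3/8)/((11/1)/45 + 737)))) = 55172761246698932003/462140364576240000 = 119.39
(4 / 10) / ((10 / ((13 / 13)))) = 1 / 25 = 0.04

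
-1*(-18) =18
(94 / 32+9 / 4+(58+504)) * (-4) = -2268.75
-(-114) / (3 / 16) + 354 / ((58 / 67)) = 29491 / 29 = 1016.93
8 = 8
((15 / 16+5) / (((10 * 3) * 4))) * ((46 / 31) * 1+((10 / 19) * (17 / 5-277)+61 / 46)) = -3825403 / 547584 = -6.99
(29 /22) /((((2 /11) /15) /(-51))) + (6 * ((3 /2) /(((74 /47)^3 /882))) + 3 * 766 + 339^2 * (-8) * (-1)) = 93014464137 /101306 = 918153.56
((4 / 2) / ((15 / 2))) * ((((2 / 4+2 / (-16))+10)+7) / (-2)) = -139 / 60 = -2.32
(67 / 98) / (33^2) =67 / 106722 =0.00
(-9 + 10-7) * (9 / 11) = -4.91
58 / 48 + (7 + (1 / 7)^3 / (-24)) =33785 / 4116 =8.21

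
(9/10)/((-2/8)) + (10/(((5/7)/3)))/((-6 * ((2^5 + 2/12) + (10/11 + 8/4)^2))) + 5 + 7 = 1213464/147485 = 8.23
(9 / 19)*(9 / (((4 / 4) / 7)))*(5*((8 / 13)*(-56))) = -1270080 / 247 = -5142.02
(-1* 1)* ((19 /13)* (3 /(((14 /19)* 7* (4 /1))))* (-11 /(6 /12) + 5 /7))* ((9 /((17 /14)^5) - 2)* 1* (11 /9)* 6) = 591886679329 /12662284726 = 46.74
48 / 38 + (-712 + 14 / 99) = -1336630 / 1881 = -710.60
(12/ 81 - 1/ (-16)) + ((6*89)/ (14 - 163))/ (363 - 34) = 4230223/ 21177072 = 0.20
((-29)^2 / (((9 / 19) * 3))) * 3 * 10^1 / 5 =31958 / 9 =3550.89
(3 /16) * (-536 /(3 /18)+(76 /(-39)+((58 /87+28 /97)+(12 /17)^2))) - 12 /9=-5286490181 /8746296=-604.43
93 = 93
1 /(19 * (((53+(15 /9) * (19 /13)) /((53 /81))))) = 689 /1109106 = 0.00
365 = 365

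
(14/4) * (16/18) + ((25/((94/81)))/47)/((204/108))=2266993/675954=3.35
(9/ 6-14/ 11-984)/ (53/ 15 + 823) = -324645/ 272756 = -1.19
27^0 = 1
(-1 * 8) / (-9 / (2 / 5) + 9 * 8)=-16 / 99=-0.16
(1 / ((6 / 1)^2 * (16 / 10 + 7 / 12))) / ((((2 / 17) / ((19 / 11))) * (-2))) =-1615 / 17292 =-0.09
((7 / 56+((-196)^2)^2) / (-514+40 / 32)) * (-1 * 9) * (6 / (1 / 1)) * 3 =956311308369 / 2051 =466265874.39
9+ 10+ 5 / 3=62 / 3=20.67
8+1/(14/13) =125/14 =8.93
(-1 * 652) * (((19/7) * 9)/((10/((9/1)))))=-501714/35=-14334.69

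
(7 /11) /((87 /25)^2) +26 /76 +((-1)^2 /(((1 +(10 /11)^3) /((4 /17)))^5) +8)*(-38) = -10428937116210702728298696379429 /34350119484964576559391552966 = -303.61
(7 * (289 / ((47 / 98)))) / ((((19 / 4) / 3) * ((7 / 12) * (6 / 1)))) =679728 / 893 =761.17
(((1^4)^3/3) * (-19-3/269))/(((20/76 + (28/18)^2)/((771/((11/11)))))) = -2022704622/1110701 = -1821.11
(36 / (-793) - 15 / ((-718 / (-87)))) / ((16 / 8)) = -1060713 / 1138748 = -0.93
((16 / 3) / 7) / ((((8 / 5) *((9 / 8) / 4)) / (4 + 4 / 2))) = 640 / 63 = 10.16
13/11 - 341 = -3738/11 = -339.82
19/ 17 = 1.12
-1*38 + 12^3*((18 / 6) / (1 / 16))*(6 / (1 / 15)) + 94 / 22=82114189 / 11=7464926.27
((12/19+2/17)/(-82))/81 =-121/1072683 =-0.00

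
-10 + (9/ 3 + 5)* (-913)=-7314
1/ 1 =1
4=4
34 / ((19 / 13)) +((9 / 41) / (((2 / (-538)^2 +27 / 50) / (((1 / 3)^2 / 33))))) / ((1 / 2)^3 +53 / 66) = 433754135434 / 18644357753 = 23.26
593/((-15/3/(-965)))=114449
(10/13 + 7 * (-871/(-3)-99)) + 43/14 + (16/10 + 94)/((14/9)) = 1404.63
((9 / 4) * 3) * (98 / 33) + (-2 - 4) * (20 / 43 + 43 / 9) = -32387 / 2838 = -11.41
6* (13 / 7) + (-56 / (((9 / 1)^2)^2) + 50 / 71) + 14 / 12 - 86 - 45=-769518809 / 6521634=-117.99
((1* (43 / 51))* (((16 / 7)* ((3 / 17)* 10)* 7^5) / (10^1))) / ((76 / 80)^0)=5715.88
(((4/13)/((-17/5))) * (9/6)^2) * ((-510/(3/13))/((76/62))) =6975/19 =367.11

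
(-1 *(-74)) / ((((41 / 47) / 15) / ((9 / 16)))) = 234765 / 328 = 715.75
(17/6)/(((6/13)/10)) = 1105/18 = 61.39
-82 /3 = -27.33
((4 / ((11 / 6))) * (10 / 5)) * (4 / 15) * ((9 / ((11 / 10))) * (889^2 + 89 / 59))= 53716640256 / 7139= 7524392.81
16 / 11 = 1.45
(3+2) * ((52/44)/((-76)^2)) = 65/63536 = 0.00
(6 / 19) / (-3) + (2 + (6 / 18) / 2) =235 / 114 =2.06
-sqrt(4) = -2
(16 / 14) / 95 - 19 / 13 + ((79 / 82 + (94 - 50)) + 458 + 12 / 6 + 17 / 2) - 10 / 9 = 1629782471 / 3190005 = 510.90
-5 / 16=-0.31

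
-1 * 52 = -52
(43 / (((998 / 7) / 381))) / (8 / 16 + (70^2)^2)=38227 / 7987326833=0.00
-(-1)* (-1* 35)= -35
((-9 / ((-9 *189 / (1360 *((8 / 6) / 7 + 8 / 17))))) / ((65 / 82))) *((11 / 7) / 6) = 1702976 / 1083537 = 1.57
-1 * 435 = -435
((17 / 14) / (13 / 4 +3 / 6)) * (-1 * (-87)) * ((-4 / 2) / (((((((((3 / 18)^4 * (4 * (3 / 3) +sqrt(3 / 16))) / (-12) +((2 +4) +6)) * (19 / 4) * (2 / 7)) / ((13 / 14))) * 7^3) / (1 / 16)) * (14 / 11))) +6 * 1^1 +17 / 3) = 25064463959632320182 / 76261153252562229 - 548200224 * sqrt(3) / 889713454613226005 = 328.67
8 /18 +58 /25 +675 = 152497 /225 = 677.76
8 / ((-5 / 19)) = -152 / 5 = -30.40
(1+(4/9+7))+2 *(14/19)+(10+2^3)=4774/171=27.92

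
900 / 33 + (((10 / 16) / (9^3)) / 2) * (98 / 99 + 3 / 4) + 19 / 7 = 969582451 / 32332608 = 29.99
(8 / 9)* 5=40 / 9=4.44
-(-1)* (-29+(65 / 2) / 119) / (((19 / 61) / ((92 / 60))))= -141.42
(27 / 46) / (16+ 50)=9 / 1012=0.01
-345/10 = -69/2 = -34.50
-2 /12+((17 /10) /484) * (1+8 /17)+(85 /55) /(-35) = -20903 /101640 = -0.21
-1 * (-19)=19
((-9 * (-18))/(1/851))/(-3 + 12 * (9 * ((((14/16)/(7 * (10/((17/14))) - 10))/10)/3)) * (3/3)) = -248151600/5281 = -46989.51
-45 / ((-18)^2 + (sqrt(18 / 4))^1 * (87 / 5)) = -9000 / 63959 + 725 * sqrt(2) / 63959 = -0.12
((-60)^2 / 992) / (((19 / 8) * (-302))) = -450 / 88939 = -0.01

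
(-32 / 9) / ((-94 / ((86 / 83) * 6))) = 0.24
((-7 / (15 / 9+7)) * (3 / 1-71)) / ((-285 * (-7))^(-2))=2841737850 / 13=218595219.23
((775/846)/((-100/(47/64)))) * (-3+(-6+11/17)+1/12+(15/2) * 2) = -42563/940032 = -0.05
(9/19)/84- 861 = -458049/532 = -860.99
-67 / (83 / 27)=-1809 / 83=-21.80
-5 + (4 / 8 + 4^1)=-1 / 2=-0.50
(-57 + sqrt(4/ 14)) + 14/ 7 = -55 + sqrt(14)/ 7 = -54.47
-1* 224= -224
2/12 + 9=55/6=9.17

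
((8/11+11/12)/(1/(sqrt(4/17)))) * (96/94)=0.81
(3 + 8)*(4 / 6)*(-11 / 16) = -121 / 24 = -5.04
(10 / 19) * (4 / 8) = 5 / 19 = 0.26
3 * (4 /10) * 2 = 12 /5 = 2.40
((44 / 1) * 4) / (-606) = -88 / 303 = -0.29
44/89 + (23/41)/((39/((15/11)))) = 268207/521807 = 0.51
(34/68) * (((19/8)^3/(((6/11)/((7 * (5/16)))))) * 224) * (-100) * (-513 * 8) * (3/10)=47414037825/64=740844341.02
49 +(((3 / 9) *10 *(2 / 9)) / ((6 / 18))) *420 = 2947 / 3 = 982.33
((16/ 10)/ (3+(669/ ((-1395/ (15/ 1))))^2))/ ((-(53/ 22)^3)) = -20465456/ 9790895905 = -0.00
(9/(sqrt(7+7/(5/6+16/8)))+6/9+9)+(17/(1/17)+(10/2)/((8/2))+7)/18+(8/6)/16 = 9 * sqrt(2737)/161+1891/72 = 29.19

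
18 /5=3.60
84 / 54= 14 / 9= 1.56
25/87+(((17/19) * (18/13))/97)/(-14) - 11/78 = 0.15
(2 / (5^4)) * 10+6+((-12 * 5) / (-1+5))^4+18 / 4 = 12658883 / 250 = 50635.53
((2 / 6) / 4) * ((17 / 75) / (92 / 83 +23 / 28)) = 9877 / 1009125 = 0.01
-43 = -43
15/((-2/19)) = -285/2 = -142.50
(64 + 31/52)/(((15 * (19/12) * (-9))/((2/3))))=-6718/33345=-0.20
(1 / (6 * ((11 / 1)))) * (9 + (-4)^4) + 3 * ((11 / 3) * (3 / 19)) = 7213 / 1254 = 5.75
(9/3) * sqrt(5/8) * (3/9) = sqrt(10)/4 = 0.79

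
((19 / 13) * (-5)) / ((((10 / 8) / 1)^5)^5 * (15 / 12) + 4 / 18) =-3850577681401774080 / 174460679558329211021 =-0.02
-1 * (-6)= 6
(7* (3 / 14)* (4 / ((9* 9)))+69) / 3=1865 / 81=23.02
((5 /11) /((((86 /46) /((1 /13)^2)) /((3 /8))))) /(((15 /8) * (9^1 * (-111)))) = -23 /79857063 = -0.00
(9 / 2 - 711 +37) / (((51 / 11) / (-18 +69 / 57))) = 4698551 / 1938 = 2424.43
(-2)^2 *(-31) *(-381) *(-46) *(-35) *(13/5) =197763384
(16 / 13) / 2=8 / 13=0.62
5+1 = 6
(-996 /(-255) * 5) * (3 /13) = 996 /221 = 4.51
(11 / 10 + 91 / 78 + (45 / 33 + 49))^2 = 75411856 / 27225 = 2769.95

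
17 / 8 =2.12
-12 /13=-0.92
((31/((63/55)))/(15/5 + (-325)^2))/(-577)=-1705/3839683428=-0.00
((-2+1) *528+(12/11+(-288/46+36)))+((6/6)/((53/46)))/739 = -497.17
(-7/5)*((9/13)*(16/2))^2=-36288/845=-42.94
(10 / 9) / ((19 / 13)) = 130 / 171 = 0.76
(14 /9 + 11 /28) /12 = 491 /3024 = 0.16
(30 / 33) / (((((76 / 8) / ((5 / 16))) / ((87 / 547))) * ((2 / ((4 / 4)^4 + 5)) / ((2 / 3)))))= 2175 / 228646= 0.01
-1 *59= -59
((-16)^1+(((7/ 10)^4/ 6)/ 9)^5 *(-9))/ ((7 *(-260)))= 81629337600079792266297612001/ 9285337152000000000000000000000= 0.01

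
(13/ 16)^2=0.66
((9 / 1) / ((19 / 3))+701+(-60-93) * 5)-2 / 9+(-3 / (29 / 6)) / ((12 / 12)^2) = -314509 / 4959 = -63.42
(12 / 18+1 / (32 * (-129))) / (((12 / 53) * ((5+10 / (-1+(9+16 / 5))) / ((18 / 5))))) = 340207 / 189200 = 1.80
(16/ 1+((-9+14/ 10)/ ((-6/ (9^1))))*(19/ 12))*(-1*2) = -681/ 10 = -68.10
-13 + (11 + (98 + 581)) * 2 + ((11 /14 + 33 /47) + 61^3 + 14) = 150263175 /658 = 228363.49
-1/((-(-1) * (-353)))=1/353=0.00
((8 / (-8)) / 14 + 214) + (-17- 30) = 2337 / 14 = 166.93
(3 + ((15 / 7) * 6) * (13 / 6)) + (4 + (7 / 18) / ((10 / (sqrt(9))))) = 14689 / 420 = 34.97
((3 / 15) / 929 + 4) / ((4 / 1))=18581 / 18580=1.00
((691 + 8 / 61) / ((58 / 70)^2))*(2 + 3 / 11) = 2287.96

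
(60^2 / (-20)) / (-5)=36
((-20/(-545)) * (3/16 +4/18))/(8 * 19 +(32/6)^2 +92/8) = 59/753190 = 0.00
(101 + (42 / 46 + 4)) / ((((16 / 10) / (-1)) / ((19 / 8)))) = -57855 / 368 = -157.21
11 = 11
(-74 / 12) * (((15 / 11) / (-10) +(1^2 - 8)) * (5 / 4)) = 29045 / 528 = 55.01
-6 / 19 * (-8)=48 / 19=2.53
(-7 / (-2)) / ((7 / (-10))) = -5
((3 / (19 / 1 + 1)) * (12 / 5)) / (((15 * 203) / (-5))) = -3 / 5075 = -0.00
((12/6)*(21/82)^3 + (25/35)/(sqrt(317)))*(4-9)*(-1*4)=46305/68921 + 100*sqrt(317)/2219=1.47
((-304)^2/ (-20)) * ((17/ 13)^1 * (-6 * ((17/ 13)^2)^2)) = 196826256768/ 1856465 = 106022.07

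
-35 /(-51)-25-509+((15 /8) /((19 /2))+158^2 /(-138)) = -21217667 /29716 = -714.01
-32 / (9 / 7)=-224 / 9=-24.89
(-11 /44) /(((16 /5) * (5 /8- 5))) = 1 /56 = 0.02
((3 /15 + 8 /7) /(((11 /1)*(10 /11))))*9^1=423 /350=1.21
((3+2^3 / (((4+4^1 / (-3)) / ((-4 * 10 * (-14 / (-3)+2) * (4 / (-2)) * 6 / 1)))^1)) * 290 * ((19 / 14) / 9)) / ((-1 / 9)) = -26456265 / 7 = -3779466.43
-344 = -344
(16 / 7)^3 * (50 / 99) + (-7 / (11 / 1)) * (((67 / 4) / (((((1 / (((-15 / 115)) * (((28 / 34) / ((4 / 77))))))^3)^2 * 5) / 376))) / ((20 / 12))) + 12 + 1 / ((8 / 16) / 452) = -3559624201411527501286209887 / 97068841406725119069600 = -36671.13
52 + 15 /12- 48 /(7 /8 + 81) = 137979 /2620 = 52.66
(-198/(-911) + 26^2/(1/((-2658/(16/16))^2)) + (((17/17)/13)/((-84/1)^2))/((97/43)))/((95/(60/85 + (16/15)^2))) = 13649947870806891023363/147270948797700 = 92685950.50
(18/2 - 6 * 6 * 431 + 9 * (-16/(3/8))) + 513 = -15378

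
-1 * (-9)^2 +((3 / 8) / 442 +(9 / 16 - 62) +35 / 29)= -1810283 / 12818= -141.23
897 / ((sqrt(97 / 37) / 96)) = 86112* sqrt(3589) / 97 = 53183.72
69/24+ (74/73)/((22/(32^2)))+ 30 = 514293/6424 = 80.06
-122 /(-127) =122 /127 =0.96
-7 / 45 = -0.16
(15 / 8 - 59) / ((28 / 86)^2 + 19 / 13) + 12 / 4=-10080613 / 301432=-33.44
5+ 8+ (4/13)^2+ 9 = 3734/169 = 22.09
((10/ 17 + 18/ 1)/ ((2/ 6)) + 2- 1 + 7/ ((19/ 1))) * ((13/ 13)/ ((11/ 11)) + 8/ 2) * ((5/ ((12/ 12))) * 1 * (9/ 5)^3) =13452966/ 1615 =8330.01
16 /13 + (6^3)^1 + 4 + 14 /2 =228.23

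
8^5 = 32768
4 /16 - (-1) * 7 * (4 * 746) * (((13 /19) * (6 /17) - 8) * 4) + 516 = -836858253 /1292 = -647723.11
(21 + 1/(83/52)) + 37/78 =22.10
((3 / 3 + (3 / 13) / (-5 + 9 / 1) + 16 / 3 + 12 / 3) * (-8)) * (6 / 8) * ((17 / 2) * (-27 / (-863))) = -16.58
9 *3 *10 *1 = 270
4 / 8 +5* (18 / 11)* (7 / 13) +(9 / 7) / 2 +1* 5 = 10559 / 1001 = 10.55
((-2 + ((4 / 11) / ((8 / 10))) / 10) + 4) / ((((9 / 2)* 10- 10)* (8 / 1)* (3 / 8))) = 3 / 154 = 0.02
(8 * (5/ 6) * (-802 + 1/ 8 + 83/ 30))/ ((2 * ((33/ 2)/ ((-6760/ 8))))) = 81029585/ 594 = 136413.44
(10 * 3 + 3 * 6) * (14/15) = 224/5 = 44.80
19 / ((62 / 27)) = 513 / 62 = 8.27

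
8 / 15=0.53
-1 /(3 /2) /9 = -2 /27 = -0.07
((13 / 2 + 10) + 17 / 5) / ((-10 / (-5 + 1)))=199 / 25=7.96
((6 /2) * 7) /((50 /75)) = 63 /2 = 31.50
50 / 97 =0.52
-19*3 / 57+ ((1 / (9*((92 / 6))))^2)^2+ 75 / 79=-1450695665 / 28651240944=-0.05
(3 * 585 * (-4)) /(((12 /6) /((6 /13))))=-1620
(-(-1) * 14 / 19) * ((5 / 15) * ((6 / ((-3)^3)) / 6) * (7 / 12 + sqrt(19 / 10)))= -7 * sqrt(190) / 7695-49 / 9234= -0.02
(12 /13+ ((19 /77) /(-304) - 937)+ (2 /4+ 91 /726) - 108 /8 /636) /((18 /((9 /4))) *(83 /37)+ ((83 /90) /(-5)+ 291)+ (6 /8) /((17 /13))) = -1236195965986725 /408775523408252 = -3.02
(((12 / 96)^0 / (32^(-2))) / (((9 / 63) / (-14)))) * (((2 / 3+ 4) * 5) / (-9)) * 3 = 7024640 / 9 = 780515.56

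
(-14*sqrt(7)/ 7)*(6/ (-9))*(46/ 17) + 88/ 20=22/ 5 + 184*sqrt(7)/ 51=13.95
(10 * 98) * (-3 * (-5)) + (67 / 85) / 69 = 86215567 / 5865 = 14700.01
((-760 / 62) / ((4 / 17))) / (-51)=95 / 93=1.02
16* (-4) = -64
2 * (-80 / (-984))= 20 / 123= 0.16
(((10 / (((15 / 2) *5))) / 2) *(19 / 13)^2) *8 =5776 / 2535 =2.28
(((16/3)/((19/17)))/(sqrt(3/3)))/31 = 272/1767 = 0.15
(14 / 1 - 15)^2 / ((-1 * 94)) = -1 / 94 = -0.01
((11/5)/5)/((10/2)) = 11/125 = 0.09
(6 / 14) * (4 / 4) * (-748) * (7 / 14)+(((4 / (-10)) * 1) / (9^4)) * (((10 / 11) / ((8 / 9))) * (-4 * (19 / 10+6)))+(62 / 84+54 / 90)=-89220961 / 561330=-158.95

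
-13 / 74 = -0.18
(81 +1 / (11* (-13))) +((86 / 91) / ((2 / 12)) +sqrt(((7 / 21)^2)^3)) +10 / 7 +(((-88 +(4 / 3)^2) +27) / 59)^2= 25158147512 / 282242961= 89.14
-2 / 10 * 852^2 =-725904 / 5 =-145180.80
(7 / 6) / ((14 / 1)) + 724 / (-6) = -120.58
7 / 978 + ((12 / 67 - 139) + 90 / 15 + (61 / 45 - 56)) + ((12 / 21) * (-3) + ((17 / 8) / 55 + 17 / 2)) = -54683301593 / 302730120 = -180.63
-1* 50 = -50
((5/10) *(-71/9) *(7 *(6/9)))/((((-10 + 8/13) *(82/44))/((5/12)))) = 355355/810324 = 0.44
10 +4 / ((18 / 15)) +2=46 / 3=15.33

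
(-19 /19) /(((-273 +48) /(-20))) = -4 /45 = -0.09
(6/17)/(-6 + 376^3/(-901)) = -159/26581391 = -0.00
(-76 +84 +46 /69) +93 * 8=2258 /3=752.67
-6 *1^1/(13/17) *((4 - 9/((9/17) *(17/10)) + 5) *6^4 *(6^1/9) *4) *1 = 352512/13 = 27116.31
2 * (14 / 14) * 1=2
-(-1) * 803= 803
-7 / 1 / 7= -1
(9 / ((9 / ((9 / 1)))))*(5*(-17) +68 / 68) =-756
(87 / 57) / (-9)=-29 / 171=-0.17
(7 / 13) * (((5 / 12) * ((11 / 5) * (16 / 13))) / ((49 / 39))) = 44 / 91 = 0.48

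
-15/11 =-1.36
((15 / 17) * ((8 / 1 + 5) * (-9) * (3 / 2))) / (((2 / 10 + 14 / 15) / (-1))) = 78975 / 578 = 136.63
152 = 152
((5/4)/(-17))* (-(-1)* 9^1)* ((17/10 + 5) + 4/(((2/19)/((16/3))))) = -18843/136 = -138.55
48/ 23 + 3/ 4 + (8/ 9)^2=27029/ 7452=3.63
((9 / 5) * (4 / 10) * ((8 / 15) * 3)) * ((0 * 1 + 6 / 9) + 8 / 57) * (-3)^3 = -59616 / 2375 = -25.10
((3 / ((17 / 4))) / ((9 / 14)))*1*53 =2968 / 51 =58.20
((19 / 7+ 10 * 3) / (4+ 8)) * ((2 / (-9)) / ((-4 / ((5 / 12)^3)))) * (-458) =-6555125 / 1306368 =-5.02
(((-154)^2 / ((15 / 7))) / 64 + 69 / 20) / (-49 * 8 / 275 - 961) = -2328205 / 12704016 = -0.18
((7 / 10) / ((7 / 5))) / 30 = 1 / 60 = 0.02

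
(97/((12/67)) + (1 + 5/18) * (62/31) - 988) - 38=-17347/36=-481.86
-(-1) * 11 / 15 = 11 / 15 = 0.73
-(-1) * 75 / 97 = 75 / 97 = 0.77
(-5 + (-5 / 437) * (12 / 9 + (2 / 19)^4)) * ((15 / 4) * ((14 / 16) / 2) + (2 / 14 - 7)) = 35131293415 / 1342827584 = 26.16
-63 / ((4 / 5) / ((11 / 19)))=-3465 / 76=-45.59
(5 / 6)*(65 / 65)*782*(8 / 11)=15640 / 33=473.94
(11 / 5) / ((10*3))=11 / 150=0.07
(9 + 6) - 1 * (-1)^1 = 16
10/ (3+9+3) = 2/ 3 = 0.67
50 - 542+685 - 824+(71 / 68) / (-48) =-2059655 / 3264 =-631.02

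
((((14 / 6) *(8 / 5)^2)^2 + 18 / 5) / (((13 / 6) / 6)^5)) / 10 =742235747328 / 1160290625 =639.70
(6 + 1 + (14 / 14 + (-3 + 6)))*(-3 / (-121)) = 3 / 11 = 0.27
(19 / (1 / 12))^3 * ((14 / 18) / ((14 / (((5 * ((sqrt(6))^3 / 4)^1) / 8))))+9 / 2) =617310 * sqrt(6)+53335584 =54847678.51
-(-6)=6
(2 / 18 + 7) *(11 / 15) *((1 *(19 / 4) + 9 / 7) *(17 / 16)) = 31603 / 945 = 33.44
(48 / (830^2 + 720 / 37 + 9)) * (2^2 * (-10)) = -71040 / 25490353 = -0.00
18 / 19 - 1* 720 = -13662 / 19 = -719.05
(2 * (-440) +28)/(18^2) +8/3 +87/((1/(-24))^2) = 1353025/27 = 50112.04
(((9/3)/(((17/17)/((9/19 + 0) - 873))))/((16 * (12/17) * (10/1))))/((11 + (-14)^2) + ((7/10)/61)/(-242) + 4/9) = -9360709677/83784369008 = -0.11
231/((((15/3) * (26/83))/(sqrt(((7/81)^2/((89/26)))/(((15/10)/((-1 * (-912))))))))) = 169.86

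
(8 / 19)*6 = 48 / 19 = 2.53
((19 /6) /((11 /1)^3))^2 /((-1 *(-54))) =361 /3443914584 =0.00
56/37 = 1.51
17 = 17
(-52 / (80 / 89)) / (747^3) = -1157 / 8336654460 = -0.00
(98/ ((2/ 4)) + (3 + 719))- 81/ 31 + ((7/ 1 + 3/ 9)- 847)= 7042/ 93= 75.72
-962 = -962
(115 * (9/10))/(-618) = -69/412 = -0.17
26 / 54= 13 / 27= 0.48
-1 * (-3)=3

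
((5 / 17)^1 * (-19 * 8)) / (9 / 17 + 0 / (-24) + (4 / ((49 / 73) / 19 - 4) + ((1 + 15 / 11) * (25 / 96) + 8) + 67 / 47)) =-735546240 / 157316477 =-4.68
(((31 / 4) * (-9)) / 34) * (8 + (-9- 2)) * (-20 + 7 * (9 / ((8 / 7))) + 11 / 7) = 1720035 / 7616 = 225.84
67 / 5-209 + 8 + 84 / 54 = -8372 / 45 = -186.04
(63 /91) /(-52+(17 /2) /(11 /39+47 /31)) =-39132 /2672059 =-0.01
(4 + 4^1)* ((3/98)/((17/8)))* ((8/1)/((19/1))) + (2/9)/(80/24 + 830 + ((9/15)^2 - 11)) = 71476379/1464836331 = 0.05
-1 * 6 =-6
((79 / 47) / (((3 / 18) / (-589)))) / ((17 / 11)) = -3071046 / 799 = -3843.61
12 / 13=0.92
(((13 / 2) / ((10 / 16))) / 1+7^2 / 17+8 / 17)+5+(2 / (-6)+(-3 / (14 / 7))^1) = 8629 / 510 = 16.92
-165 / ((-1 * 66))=5 / 2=2.50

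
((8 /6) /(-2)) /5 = -2 /15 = -0.13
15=15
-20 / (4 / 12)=-60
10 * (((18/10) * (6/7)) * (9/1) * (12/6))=1944/7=277.71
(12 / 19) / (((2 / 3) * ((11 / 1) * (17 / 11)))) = 18 / 323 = 0.06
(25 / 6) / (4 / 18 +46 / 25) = 1875 / 928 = 2.02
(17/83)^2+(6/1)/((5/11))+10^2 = 3900619/34445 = 113.24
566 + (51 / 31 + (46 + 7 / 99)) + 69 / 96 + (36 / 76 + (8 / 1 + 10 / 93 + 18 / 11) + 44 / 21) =8186364359 / 13061664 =626.75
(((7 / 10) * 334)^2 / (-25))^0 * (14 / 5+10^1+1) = 69 / 5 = 13.80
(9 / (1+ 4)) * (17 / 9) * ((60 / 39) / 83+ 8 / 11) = 150484 / 59345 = 2.54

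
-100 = -100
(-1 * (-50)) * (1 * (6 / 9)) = 100 / 3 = 33.33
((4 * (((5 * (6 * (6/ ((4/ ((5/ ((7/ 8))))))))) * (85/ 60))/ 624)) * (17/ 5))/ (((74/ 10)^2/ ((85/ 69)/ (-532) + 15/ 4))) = 2484858125/ 4573045932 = 0.54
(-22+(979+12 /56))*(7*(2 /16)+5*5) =2774007 /112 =24767.92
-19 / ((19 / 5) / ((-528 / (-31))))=-2640 / 31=-85.16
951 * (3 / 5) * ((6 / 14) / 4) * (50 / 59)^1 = 42795 / 826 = 51.81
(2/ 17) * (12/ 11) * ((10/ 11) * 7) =1680/ 2057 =0.82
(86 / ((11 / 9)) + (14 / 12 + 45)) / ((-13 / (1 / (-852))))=7691 / 731016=0.01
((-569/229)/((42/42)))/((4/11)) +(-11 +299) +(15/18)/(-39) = 30130943/107172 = 281.15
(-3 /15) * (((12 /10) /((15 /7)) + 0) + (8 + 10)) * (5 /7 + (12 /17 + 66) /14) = -302528 /14875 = -20.34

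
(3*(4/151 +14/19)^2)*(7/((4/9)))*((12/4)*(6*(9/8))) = 18355873725/32924644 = 557.51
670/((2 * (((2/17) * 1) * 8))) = 5695/16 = 355.94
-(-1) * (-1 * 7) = -7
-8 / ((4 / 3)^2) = -9 / 2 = -4.50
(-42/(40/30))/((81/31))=-217/18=-12.06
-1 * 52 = -52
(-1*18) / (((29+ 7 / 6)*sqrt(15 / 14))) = -0.58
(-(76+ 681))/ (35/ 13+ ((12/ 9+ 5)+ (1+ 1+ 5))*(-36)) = 9841/ 6205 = 1.59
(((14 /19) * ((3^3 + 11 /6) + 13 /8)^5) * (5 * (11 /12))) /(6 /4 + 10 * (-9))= -80361422238270635 /80334913536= -1000329.98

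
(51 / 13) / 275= 51 / 3575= 0.01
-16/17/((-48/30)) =10/17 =0.59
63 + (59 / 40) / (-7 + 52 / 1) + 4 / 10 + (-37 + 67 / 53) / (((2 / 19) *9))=272543 / 10600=25.71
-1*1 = -1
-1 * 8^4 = -4096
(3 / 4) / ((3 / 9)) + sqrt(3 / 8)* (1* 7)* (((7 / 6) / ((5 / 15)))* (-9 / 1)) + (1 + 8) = 45 / 4 - 441* sqrt(6) / 8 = -123.78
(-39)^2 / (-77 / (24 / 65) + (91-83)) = -36504 / 4813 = -7.58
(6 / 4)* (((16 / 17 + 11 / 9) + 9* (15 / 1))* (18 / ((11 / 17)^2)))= 1070286 / 121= 8845.34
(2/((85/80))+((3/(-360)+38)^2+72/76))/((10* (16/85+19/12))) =6726548963/82399200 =81.63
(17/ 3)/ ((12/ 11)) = 187/ 36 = 5.19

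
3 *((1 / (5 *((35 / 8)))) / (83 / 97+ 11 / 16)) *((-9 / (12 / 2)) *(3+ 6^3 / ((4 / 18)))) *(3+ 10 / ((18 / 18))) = -28327104 / 16765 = -1689.66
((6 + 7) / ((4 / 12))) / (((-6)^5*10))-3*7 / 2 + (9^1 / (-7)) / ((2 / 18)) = -4004731 / 181440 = -22.07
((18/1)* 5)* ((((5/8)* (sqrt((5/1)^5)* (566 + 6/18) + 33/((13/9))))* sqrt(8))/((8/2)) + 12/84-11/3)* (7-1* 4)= -6660/7 + 200475* sqrt(2)/104 + 9556875* sqrt(10)/8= 3779461.21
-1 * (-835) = 835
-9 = -9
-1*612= -612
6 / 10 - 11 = -52 / 5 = -10.40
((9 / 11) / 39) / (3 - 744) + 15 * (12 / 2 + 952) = 507562769 / 35321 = 14370.00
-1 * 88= -88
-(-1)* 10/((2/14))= 70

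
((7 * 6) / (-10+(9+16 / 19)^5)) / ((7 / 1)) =4952198 / 76214876239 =0.00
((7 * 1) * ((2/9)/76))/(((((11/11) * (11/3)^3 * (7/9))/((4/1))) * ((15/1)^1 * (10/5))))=9/126445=0.00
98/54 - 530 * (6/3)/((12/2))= -4721/27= -174.85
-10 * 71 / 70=-71 / 7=-10.14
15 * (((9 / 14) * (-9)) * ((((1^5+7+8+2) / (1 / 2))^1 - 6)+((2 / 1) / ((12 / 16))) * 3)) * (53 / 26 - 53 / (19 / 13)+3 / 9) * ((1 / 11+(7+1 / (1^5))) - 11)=-325145.81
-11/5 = -2.20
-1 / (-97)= 0.01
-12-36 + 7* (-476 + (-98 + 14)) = -3968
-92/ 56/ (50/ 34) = -391/ 350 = -1.12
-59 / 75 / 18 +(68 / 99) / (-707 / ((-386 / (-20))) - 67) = -4983083 / 99004950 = -0.05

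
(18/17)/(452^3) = 9/784935968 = 0.00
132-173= -41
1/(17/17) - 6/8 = 1/4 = 0.25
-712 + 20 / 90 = -6406 / 9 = -711.78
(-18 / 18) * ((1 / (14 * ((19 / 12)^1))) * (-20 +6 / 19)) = 2244 / 2527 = 0.89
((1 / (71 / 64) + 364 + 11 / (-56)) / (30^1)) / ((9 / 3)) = 1450067 / 357840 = 4.05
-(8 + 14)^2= -484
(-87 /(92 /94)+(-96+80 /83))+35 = -568605 /3818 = -148.93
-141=-141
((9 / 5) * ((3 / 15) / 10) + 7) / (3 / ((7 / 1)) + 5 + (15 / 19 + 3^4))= 0.08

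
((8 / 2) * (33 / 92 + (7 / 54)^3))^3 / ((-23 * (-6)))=2232512330618933063 / 102429831638219859216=0.02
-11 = -11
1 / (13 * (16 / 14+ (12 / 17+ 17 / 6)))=714 / 43459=0.02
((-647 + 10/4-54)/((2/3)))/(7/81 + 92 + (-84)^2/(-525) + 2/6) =-8486775/639736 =-13.27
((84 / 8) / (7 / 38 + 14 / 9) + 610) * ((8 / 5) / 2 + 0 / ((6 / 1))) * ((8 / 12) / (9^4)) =0.05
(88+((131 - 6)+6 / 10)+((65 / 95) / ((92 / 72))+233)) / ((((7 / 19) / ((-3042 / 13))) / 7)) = -228615894 / 115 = -1987964.30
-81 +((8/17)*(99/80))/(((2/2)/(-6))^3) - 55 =-22252/85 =-261.79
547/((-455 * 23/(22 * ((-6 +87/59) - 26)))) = 21673234/617435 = 35.10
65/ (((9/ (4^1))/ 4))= 1040/ 9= 115.56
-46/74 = -23/37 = -0.62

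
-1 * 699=-699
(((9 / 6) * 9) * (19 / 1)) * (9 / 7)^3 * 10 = 1869885 / 343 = 5451.56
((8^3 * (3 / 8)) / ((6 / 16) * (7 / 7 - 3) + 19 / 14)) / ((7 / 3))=2304 / 17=135.53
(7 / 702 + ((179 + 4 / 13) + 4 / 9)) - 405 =-158117 / 702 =-225.24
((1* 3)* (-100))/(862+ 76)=-150/469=-0.32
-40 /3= -13.33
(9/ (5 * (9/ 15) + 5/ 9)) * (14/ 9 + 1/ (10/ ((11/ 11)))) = 1341/ 320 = 4.19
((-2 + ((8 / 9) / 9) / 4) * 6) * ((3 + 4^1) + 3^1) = -3200 / 27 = -118.52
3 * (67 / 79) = 2.54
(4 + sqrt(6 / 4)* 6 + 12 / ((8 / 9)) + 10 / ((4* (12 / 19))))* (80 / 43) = 240* sqrt(6) / 43 + 5150 / 129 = 53.59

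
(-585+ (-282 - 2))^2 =755161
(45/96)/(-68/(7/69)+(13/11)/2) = -1155/1650128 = -0.00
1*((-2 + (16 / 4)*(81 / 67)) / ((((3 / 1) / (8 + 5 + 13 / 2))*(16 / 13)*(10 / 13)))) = 19.47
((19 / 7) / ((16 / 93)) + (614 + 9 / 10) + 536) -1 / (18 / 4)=5878931 / 5040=1166.45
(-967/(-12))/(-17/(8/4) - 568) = -967/6918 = -0.14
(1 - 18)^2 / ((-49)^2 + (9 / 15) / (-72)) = 34680 / 288119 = 0.12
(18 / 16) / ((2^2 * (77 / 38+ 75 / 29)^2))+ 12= 2483073753 / 206695112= 12.01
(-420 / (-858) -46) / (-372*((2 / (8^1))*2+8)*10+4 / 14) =22778 / 15825667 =0.00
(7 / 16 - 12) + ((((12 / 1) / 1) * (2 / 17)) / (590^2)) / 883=-241671470779 / 20901316400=-11.56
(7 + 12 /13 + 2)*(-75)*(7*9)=-609525 /13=-46886.54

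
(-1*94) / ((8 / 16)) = -188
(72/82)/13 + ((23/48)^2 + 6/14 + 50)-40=92200643/8596224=10.73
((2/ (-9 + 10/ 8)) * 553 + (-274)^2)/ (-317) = -2322932/ 9827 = -236.38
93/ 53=1.75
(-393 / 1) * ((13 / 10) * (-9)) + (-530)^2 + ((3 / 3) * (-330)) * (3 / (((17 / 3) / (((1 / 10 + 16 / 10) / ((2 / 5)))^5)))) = 110731711 / 2560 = 43254.57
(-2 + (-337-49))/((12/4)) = -388/3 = -129.33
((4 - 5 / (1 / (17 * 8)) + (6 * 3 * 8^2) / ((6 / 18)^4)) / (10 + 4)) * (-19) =-880042 / 7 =-125720.29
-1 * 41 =-41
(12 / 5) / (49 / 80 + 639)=192 / 51169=0.00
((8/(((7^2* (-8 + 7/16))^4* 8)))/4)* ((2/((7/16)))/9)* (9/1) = 524288/8650154040833767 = 0.00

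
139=139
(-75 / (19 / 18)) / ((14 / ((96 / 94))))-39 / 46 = -1734189 / 287546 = -6.03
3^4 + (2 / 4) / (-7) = 1133 / 14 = 80.93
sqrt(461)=21.47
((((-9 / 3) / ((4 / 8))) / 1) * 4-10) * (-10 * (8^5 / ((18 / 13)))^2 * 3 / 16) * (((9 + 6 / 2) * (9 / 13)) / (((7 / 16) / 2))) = 9491877724160 / 7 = 1355982532022.86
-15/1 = -15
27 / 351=1 / 13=0.08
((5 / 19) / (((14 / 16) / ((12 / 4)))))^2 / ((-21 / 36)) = -172800 / 123823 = -1.40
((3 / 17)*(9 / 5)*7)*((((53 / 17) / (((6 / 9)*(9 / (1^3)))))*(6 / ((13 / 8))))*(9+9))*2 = 2884896 / 18785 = 153.57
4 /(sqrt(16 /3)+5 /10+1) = -72 /37+64 * sqrt(3) /37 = 1.05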